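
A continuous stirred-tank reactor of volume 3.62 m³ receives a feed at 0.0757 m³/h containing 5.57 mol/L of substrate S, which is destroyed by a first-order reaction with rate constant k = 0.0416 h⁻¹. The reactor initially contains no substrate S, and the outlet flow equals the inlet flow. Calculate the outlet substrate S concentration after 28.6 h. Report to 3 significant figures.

Species balance: V dC/dt = Q C_in − Q C − k V C.
dC/dt = (Q/V) C_in − (Q/V + k) C; effective rate a = Q/V + k = 0.020912 + 0.0416 = 0.062512 h⁻¹.
C_ss = Q C_in/(Q + kV) = 1.8633 mol/L; C(t) = C_ss + (C₀ − C_ss) e^(−a t).
C(28.6) = 1.8633 + (-1.8633)·e^(−0.062512·28.6) = 1.8633 + (-1.8633)·0.16732 = 1.5515 mol/L.

1.55 mol/L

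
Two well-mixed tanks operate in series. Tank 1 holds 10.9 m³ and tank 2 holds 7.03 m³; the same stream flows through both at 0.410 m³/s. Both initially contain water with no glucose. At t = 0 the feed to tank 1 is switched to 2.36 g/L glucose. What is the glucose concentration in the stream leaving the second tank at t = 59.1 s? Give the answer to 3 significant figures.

1.78 g/L

Each tank obeys Vᵢ dCᵢ/dt = Q(Cᵢ₋₁ − Cᵢ), so τᵢ = Vᵢ/Q.
τ₁ = 10.9/0.410 = 26.585 s; τ₂ = 7.03/0.410 = 17.146 s.
Solving the cascade with C₁(0)=C₂(0)=0 gives C₂(t) = C_in[1 − (τ₁ e^(−t/τ₁) − τ₂ e^(−t/τ₂))/(τ₁ − τ₂)].
At t = 59.1: e^(−t/τ₁) = 0.10828, e^(−t/τ₂) = 0.031847.
C₂ = 2.36·[1 − (26.585·0.10828 − 17.146·0.031847)/(9.4390)] = 2.36·0.75288 = 1.7768 g/L.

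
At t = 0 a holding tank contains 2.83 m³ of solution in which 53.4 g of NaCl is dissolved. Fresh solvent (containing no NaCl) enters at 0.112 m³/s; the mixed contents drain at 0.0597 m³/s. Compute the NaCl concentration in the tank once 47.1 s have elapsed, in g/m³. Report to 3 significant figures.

Total volume: dV/dt = Q_in − Q_out = 0.052300 m³/s, so V(t) = 2.83 + 0.052300 t and V(47.1) = 5.2933 m³.
Solute balance: dm/dt = 0 − Q_out C = −Q_out m/V(t).
Separate: dm/m = −Q_out dt/V(t) ⇒ ln(m/m₀) = −(Q_out/(Q_in−Q_out)) ln(V/V₀).
m = m₀ (V₀/V)^(Q_out/(Q_in−Q_out)) = 53.4 × (2.83/5.2933)^(1.1415) = 26.129 g.
C = m/V = 26.129/5.2933 = 4.9362 g/m³.

4.94 g/m³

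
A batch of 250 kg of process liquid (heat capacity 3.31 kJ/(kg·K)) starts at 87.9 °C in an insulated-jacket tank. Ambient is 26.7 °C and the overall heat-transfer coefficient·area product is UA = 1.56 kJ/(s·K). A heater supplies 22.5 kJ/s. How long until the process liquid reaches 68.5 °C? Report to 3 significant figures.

First-law balance (no shaft work): M c_p dT/dt = −UA(T − T_amb) + Q̇.
τ = M c_p/UA = 530.45 s; T_ss = T_amb + Q̇/UA = 26.7 + 22.5/1.56 = 41.123 °C.
T(t) = T_ss + (T₀ − T_ss)e^(−t/τ); set T = 68.5:
t = −τ ln[(T − T_ss)/(T₀ − T_ss)] = −530.45 · ln(0.58527) = 284.16 s.

284 s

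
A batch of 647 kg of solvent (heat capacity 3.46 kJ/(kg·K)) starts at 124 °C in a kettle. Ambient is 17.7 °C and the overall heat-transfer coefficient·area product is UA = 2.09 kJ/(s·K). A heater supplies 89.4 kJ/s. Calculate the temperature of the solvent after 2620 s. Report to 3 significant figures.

66.0 °C

Lumped-capacitance energy balance: M c_p dT/dt = UA(T_amb − T) + Q̇.
dT/dt = (T_ss − T)/τ with T_ss = T_amb + Q̇/UA = 17.7 + 89.4/2.09 = 60.475 °C, τ = M c_p/UA = 647·3.46/2.09 = 1071.1 s.
Integrating: T(t) = T_ss + (T₀ − T_ss) e^(−t/τ).
T(2620) = 60.475 + (63.525)·0.086634 = 65.979 °C.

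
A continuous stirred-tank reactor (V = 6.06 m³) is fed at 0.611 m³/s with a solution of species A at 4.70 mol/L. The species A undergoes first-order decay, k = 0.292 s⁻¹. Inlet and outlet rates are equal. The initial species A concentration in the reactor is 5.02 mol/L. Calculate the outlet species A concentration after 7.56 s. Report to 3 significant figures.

1.40 mol/L

V dC/dt = Q(C_in − C) − k V C.
dC/dt = (Q/V) C_in − (Q/V + k) C; effective rate a = Q/V + k = 0.10083 + 0.292 = 0.39283 s⁻¹.
C_ss = Q C_in/(Q + kV) = 1.2063 mol/L; C(t) = C_ss + (C₀ − C_ss) e^(−a t).
C(7.56) = 1.2063 + (3.8137)·e^(−0.39283·7.56) = 1.2063 + (3.8137)·0.051316 = 1.4020 mol/L.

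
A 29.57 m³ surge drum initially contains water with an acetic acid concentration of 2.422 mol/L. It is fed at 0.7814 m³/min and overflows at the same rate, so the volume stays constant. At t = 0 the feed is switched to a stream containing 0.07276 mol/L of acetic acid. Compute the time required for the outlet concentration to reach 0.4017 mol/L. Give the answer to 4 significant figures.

74.40 min

Transient balance on the dissolved component: V dC/dt = Q(C_in − C), so τ = V/Q = 37.8423 min.
C(t) = C_in + (C₀ − C_in) e^(−t/τ). Set C = 0.4017 and solve for t:
e^(−t/τ) = (C − C_in)/(C₀ − C_in) = (0.4017 − 0.07276)/(2.422 − 0.07276) = 0.140020
t = −τ ln(…) = 37.8423 × 1.96597 = 74.3970 min.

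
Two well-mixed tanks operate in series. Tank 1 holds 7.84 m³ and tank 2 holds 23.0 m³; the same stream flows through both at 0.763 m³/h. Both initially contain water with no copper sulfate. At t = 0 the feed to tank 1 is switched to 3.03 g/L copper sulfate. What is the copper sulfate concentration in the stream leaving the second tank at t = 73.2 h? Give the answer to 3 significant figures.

2.63 g/L

Species balance on tank i: dCᵢ/dt = (Cᵢ₋₁ − Cᵢ)/τᵢ with τᵢ = Vᵢ/Q.
τ₁ = 7.84/0.763 = 10.275 h; τ₂ = 23.0/0.763 = 30.144 h.
Tank 1: C₁ = C_in(1 − e^(−t/τ₁)). Tank 2 (τ₁ ≠ τ₂): C₂ = C_in[1 − (τ₁ e^(−t/τ₁) − τ₂ e^(−t/τ₂))/(τ₁ − τ₂)].
At t = 73.2: e^(−t/τ₁) = 0.00080560, e^(−t/τ₂) = 0.088184.
C₂ = 3.03·[1 − (10.275·0.00080560 − 30.144·0.088184)/(-19.869)] = 3.03·0.86663 = 2.6259 g/L.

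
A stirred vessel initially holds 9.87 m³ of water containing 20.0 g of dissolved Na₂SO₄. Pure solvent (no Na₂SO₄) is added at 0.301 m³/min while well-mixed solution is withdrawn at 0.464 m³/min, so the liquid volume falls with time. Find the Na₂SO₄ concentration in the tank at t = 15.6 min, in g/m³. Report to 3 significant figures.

Let m(t) be the amount of Na₂SO₄. Volume: V(t) = V₀ + (Q_in − Q_out) t = 9.87 − 0.16300 t; V(15.6) = 7.3272 m³.
No Na₂SO₄ enters, so dm/dt = −Q_out · (m/V).
Separate: dm/m = −Q_out dt/V(t) ⇒ ln(m/m₀) = −(Q_out/(Q_in−Q_out)) ln(V/V₀).
m = m₀ (V₀/V)^(Q_out/(Q_in−Q_out)) = 20.0 × (9.87/7.3272)^(-2.8466) = 8.5652 g.
C = m/V = 8.5652/7.3272 = 1.1690 g/m³.

1.17 g/m³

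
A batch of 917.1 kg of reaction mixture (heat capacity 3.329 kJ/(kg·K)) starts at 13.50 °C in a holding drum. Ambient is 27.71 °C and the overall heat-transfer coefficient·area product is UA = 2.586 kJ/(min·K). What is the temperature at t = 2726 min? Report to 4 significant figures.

Lumped-capacitance energy balance: M c_p dT/dt = UA(T_amb − T).
dT/dt = (T_ss − T)/τ with T_ss = T_amb = 27.7100 °C, τ = M c_p/UA = 917.1·3.329/2.586 = 1180.60 min.
This is linear first-order; T(t) = T_ss + (T₀ − T_ss) e^(−t/τ).
T(2726) = 27.7100 + (-14.2100)·0.0993606 = 26.2981 °C.

26.30 °C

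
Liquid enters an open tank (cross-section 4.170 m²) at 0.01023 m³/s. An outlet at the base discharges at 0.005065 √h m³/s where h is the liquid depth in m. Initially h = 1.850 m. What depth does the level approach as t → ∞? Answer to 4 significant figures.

Level balance: A dh/dt = 0.01023 − 0.005065 √h. Setting dh/dt = 0:
Q_in = 0.005065 √h_ss ⇒ √h_ss = 0.01023/0.005065 = 2.01974.
h_ss = 2.01974² = 4.07936 m. (Since h₀ = 1.850 m < h_ss, the level will rise toward this value.)

4.079 m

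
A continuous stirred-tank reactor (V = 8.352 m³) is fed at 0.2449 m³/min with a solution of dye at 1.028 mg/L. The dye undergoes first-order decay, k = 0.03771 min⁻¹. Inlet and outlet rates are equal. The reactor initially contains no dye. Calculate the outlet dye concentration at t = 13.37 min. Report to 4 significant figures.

0.2662 mg/L

V dC/dt = Q(C_in − C) − k V C.
dC/dt = (Q/V) C_in − (Q/V + k) C; effective rate a = Q/V + k = 0.0293223 + 0.03771 = 0.0670323 min⁻¹.
C_ss = Q C_in/(Q + kV) = 0.449684 mg/L; C(t) = C_ss + (C₀ − C_ss) e^(−a t).
C(13.37) = 0.449684 + (-0.449684)·e^(−0.0670323·13.37) = 0.449684 + (-0.449684)·0.408109 = 0.266164 mg/L.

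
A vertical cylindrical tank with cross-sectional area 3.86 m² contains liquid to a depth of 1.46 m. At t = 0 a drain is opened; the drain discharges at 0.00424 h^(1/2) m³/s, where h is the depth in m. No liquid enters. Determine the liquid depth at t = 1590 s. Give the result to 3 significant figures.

Mass balance (ρ constant): A dh/dt = −0.00424 √h.
This is separable: 2 d(√h)/dt = −0.00424/A, so √h = √h₀ − (0.00424/(2A)) t.
√h = √1.46 − 0.00424·1590/(2·3.86) = 1.2083 − 0.87326 = 0.33504.
h = 0.33504² = 0.11225 m.

0.112 m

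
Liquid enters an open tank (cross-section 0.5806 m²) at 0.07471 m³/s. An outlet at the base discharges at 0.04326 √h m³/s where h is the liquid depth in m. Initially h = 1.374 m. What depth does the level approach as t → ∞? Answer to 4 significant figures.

2.983 m

A dh/dt = Q_in − 0.04326 √h. Steady state requires inflow = outflow:
Q_in = 0.04326 √h_ss ⇒ √h_ss = 0.07471/0.04326 = 1.72700.
h_ss = 1.72700² = 2.98253 m. (Since h₀ = 1.374 m < h_ss, the level will rise toward this value.)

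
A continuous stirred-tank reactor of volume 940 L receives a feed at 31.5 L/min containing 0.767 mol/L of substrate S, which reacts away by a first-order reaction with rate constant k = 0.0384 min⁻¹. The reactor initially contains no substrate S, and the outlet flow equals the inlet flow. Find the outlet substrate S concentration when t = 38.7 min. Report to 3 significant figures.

0.335 mol/L

V dC/dt = Q(C_in − C) − k V C.
This is linear with rate a = Q/V + k = 0.071911 min⁻¹.
C_ss = Q C_in/(Q + kV) = 0.35742 mol/L; C(t) = C_ss + (C₀ − C_ss) e^(−a t).
C(38.7) = 0.35742 + (-0.35742)·e^(−0.071911·38.7) = 0.35742 + (-0.35742)·0.061856 = 0.33532 mol/L.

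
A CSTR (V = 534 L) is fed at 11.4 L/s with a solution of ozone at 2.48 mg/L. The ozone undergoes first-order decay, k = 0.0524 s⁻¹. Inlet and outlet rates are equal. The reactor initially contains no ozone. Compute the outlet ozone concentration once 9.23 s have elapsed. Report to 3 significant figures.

0.354 mg/L

V dC/dt = Q(C_in − C) − k V C.
dC/dt = (Q/V) C_in − (Q/V + k) C; effective rate a = Q/V + k = 0.021348 + 0.0524 = 0.073748 s⁻¹.
C_ss = Q C_in/(Q + kV) = 0.71790 mg/L; C(t) = C_ss + (C₀ − C_ss) e^(−a t).
C(9.23) = 0.71790 + (-0.71790)·e^(−0.073748·9.23) = 0.71790 + (-0.71790)·0.50626 = 0.35445 mg/L.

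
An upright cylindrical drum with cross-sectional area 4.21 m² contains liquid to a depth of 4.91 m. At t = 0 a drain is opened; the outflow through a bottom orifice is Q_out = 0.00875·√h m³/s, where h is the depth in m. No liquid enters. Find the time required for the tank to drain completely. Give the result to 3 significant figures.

2130 s

A dh/dt = −Q_out = −0.00875 √h.
This is separable: 2 d(√h)/dt = −0.00875/A, so √h = √h₀ − (0.00875/(2A)) t.
Set h = 0: 2√h₀ = (0.00875/A) t_empty ⇒ t_empty = 2A√h₀/0.00875.
t_empty = 2·4.21·√4.91/0.00875 = 8.4200·2.2159/0.00875 = 2132.3 s.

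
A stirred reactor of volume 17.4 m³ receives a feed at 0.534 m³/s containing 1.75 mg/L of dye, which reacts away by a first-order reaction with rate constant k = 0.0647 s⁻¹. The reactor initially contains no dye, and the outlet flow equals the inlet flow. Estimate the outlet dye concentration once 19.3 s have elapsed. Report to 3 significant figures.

Species balance: V dC/dt = Q C_in − Q C − k V C.
dC/dt = (Q/V) C_in − (Q/V + k) C; effective rate a = Q/V + k = 0.030690 + 0.0647 = 0.095390 s⁻¹.
C_ss = Q C_in/(Q + kV) = 0.56303 mg/L; C(t) = C_ss + (C₀ − C_ss) e^(−a t).
C(19.3) = 0.56303 + (-0.56303)·e^(−0.095390·19.3) = 0.56303 + (-0.56303)·0.15866 = 0.47370 mg/L.

0.474 mg/L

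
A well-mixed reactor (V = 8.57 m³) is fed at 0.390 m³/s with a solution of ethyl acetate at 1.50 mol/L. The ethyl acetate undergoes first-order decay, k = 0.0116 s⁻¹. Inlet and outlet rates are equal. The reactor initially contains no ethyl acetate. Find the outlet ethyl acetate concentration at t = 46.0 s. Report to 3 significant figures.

1.11 mol/L

Species balance: V dC/dt = Q C_in − Q C − k V C.
This is linear with rate a = Q/V + k = 0.057108 s⁻¹.
C_ss = Q C_in/(Q + kV) = 1.1953 mol/L; C(t) = C_ss + (C₀ − C_ss) e^(−a t).
C(46.0) = 1.1953 + (-1.1953)·e^(−0.057108·46.0) = 1.1953 + (-1.1953)·0.072299 = 1.1089 mol/L.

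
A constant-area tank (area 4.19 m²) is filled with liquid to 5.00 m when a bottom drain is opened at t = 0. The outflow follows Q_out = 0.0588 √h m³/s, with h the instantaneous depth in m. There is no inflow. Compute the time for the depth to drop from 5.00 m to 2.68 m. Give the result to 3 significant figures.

A dh/dt = −Q_out = −0.0588 √h.
Separate and integrate: 2(√h − √h₀) = −(0.0588/A) t.
t = 2A(√h₀ − √h)/0.0588 = 2·4.19·(√5.00 − √2.68)/0.0588
  = 8.3800 × (2.2361 − 1.6371) / 0.0588 = 85.367 s.

85.4 s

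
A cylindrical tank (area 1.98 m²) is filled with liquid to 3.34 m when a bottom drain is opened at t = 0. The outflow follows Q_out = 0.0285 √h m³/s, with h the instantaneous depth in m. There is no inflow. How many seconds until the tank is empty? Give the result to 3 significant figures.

Mass balance (ρ constant): A dh/dt = −0.0285 √h.
Separate and integrate: 2(√h − √h₀) = −(0.0285/A) t.
Set h = 0: 2√h₀ = (0.0285/A) t_empty ⇒ t_empty = 2A√h₀/0.0285.
t_empty = 2·1.98·√3.34/0.0285 = 3.9600·1.8276/0.0285 = 253.94 s.

254 s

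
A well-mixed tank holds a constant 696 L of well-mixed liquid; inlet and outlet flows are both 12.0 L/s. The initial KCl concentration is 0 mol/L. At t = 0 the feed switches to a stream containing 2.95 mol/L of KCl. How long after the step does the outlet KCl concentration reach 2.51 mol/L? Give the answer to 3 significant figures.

110 s

Unsteady species balance (constant V, well mixed): V dC/dt = Q(C_in − C), so τ = V/Q = 58.000 s.
C(t) = C_in + (C₀ − C_in) e^(−t/τ). Set C = 2.51 and solve for t:
e^(−t/τ) = (C − C_in)/(C₀ − C_in) = (2.51 − 2.95)/(0 − 2.95) = 0.14915
t = −τ ln(…) = 58.000 × 1.9028 = 110.36 s.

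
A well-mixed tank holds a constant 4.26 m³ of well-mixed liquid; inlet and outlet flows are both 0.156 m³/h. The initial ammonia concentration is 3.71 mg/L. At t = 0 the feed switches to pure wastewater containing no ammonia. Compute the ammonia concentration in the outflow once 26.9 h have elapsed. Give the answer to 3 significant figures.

Species balance on the tank: V dC/dt = Q(C_in − C).
Rewrite as dC/dt + C/τ = C_in/τ, τ = V/Q = 27.308 h.
This is linear first-order; C(t) = C_in + (C₀ − C_in) e^(−t/τ).
C(26.9) = 0 + (3.71 − 0)·e^(−26.9/27.308) = 0 + (3.7100)·0.37341 = 1.3854 mg/L.

1.39 mg/L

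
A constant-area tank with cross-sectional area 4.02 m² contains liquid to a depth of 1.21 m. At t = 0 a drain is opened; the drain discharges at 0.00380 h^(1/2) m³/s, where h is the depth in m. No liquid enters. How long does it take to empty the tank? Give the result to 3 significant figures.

2330 s

A dh/dt = −Q_out = −0.00380 √h.
Separate and integrate: 2(√h − √h₀) = −(0.00380/A) t.
Set h = 0: 2√h₀ = (0.00380/A) t_empty ⇒ t_empty = 2A√h₀/0.00380.
t_empty = 2·4.02·√1.21/0.00380 = 8.0400·1.1000/0.00380 = 2327.4 s.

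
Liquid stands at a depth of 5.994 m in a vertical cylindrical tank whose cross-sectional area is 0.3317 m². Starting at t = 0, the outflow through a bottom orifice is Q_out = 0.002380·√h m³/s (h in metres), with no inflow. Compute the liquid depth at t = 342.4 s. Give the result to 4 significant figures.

With no inflow, A dh/dt = −0.002380 √h.
Separate and integrate: 2(√h − √h₀) = −(0.002380/A) t.
√h = √5.994 − 0.002380·342.4/(2·0.3317) = 2.44826 − 1.22839 = 1.21988.
h = 1.21988² = 1.48810 m.

1.488 m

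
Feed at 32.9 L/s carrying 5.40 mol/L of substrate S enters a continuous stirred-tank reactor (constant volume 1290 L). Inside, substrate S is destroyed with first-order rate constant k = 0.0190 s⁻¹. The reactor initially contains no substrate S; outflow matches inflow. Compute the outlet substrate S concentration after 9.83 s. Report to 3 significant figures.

1.10 mol/L

Accumulation = in − out − consumed: V dC/dt = Q C_in − Q C − k V C.
This is linear with rate a = Q/V + k = 0.044504 s⁻¹.
C_ss = Q C_in/(Q + kV) = 3.0946 mol/L; C(t) = C_ss + (C₀ − C_ss) e^(−a t).
C(9.83) = 3.0946 + (-3.0946)·e^(−0.044504·9.83) = 3.0946 + (-3.0946)·0.64567 = 1.0965 mol/L.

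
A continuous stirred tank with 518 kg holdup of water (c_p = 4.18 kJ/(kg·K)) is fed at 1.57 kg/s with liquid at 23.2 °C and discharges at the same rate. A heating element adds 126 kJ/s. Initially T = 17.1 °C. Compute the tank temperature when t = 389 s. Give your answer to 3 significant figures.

First-law balance (no shaft work): M c_p dT/dt = ṁ c_p (T_in − T) + 126.
τ = M/ṁ = 329.94 s; T_ss = T_in + Q̇/(ṁ c_p) = 23.2 + 126/(1.57·4.18) = 42.400 °C.
This is linear first-order; T(t) = T_ss + (T₀ − T_ss) e^(−t/τ).
T(389) = 42.400 + (-25.300)·e^(−389/329.94) = 42.400 + (-25.300)·0.30758 = 34.618 °C.

34.6 °C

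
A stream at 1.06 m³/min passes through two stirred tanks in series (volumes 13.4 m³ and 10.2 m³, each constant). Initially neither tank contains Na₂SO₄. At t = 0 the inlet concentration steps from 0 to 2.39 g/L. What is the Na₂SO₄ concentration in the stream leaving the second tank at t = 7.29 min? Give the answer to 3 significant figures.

0.339 g/L

Time constants: τᵢ = Vᵢ/Q for each well-mixed tank.
τ₁ = 13.4/1.06 = 12.642 min; τ₂ = 10.2/1.06 = 9.6226 min.
Tank 1: C₁ = C_in(1 − e^(−t/τ₁)). Tank 2 (τ₁ ≠ τ₂): C₂ = C_in[1 − (τ₁ e^(−t/τ₁) − τ₂ e^(−t/τ₂))/(τ₁ − τ₂)].
At t = 7.29: e^(−t/τ₁) = 0.56177, e^(−t/τ₂) = 0.46880.
C₂ = 2.39·[1 − (12.642·0.56177 − 9.6226·0.46880)/(3.0189)] = 2.39·0.14190 = 0.33913 g/L.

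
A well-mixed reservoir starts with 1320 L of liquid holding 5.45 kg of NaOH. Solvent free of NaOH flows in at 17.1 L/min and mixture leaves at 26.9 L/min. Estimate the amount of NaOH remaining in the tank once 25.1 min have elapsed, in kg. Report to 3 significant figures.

3.09 kg

Total volume: dV/dt = Q_in − Q_out = -9.8000 L/min, so V(t) = 1320 − 9.8000 t and V(25.1) = 1074.0 L.
Solute balance: dm/dt = 0 − Q_out C = −Q_out m/V(t).
dm/m = −Q_out dt/(V₀ − 9.8000 t); integrating gives ln(m/m₀) = −(Q_out/(Q_in−Q_out)) ln(V/V₀).
m = m₀ (V₀/V)^(Q_out/(Q_in−Q_out)) = 5.45 × (1320/1074.0)^(-2.7449) = 3.0943 kg.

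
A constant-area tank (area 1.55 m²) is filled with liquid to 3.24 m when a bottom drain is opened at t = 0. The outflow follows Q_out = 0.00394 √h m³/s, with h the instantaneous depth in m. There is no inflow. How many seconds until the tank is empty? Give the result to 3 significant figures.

Accumulation of liquid (constant cross-section A): A dh/dt = −0.00394 √h.
∫ h^(−1/2) dh = −(0.00394/A) ∫ dt, giving 2√h = 2√h₀ − (0.00394/A) t.
Set h = 0: 2√h₀ = (0.00394/A) t_empty ⇒ t_empty = 2A√h₀/0.00394.
t_empty = 2·1.55·√3.24/0.00394 = 3.1000·1.8000/0.00394 = 1416.2 s.

1420 s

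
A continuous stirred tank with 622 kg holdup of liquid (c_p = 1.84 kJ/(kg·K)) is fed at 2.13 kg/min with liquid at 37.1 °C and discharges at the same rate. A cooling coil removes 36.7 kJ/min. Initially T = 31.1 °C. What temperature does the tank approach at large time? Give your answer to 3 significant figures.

M c_p dT/dt = ṁ c_p (T_in − T) − Q̇.
At steady state dT/dt = 0 ⇒ T_ss = T_in − Q̇/(ṁ c_p) = 37.1 − 36.7/(2.13·1.84) = 27.736 °C.

27.7 °C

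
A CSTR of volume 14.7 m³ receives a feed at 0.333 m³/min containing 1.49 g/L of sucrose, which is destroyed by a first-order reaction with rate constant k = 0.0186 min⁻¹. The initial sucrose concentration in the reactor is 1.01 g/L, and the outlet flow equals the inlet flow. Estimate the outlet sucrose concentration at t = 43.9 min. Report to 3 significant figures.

0.850 g/L

V dC/dt = Q(C_in − C) − k V C.
dC/dt = (Q/V) C_in − (Q/V + k) C; effective rate a = Q/V + k = 0.022653 + 0.0186 = 0.041253 min⁻¹.
C_ss = Q C_in/(Q + kV) = 0.81820 g/L; C(t) = C_ss + (C₀ − C_ss) e^(−a t).
C(43.9) = 0.81820 + (0.19180)·e^(−0.041253·43.9) = 0.81820 + (0.19180)·0.16349 = 0.84955 g/L.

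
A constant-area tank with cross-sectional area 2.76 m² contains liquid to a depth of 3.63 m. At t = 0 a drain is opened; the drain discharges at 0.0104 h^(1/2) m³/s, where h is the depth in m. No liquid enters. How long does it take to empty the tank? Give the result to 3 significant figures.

Volume balance on the tank: A dh/dt = −0.0104 √h.
This is separable: 2 d(√h)/dt = −0.0104/A, so √h = √h₀ − (0.0104/(2A)) t.
Set h = 0: 2√h₀ = (0.0104/A) t_empty ⇒ t_empty = 2A√h₀/0.0104.
t_empty = 2·2.76·√3.63/0.0104 = 5.5200·1.9053/0.0104 = 1011.3 s.

1010 s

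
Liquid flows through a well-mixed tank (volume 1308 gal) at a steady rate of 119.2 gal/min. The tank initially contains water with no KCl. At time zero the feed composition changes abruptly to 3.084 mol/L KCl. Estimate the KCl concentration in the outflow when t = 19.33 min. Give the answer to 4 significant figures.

2.554 mol/L

Accumulation = in − out for the solute gives V dC/dt = Q(C_in − C).
Rewrite as dC/dt + C/τ = C_in/τ, τ = V/Q = 10.9732 min.
Solution: C(t) = C_in + (C₀ − C_in) e^(−t/τ).
C(19.33) = 3.084 + (0 − 3.084)·e^(−19.33/10.9732) = 3.084 + (-3.08400)·0.171775 = 2.55425 mol/L.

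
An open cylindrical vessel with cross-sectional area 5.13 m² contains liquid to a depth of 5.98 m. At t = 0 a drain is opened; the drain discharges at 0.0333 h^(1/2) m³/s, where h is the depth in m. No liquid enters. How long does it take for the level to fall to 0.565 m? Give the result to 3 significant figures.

A dh/dt = −Q_out = −0.0333 √h.
This is separable: 2 d(√h)/dt = −0.0333/A, so √h = √h₀ − (0.0333/(2A)) t.
t = 2A(√h₀ − √h)/0.0333 = 2·5.13·(√5.98 − √0.565)/0.0333
  = 10.260 × (2.4454 − 0.75166) / 0.0333 = 521.85 s.

522 s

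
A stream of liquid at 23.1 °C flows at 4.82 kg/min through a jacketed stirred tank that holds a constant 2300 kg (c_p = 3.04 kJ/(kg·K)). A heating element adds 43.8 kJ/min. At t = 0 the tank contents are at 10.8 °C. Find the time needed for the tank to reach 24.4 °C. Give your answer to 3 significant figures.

1050 min

M c_p dT/dt = ṁ c_p (T_in − T) + Q̇.
τ = M/ṁ = 477.18 min; T_ss = T_in + Q̇/(ṁ c_p) = 26.089 °C.
T(t) = T_ss + (T₀ − T_ss) e^(−t/τ). Set T = 24.4:
e^(−t/τ) = (24.4 − 26.089)/(10.8 − 26.089) = 0.11048
t = −477.18 · ln(0.11048) = 1051.2 min.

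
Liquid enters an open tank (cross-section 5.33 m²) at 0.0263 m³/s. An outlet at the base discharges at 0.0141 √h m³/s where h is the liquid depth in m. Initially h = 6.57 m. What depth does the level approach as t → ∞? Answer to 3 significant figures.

A dh/dt = Q_in − 0.0141 √h. Steady state requires inflow = outflow:
Q_in = 0.0141 √h_ss ⇒ √h_ss = 0.0263/0.0141 = 1.8652.
h_ss = 1.8652² = 3.4792 m. (Since h₀ = 6.57 m > h_ss, the level will fall toward this value.)

3.48 m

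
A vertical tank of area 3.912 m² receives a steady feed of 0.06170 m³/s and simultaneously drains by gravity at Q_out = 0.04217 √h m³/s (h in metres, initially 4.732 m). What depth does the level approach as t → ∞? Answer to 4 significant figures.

2.141 m

A dh/dt = Q_in − 0.04217 √h. Steady state requires inflow = outflow:
Q_in = 0.04217 √h_ss ⇒ √h_ss = 0.06170/0.04217 = 1.46313.
h_ss = 1.46313² = 2.14074 m. (Since h₀ = 4.732 m > h_ss, the level will fall toward this value.)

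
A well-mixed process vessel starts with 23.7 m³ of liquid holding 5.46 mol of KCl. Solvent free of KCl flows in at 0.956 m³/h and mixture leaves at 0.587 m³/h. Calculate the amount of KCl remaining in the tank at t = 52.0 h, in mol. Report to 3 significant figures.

2.13 mol

Let m(t) be the amount of KCl. Volume: V(t) = V₀ + (Q_in − Q_out) t = 23.7 + 0.36900 t; V(52.0) = 42.888 m³.
No KCl enters, so dm/dt = −Q_out · (m/V).
dm/m = −Q_out dt/(V₀ + 0.36900 t); integrating gives ln(m/m₀) = −(Q_out/(Q_in−Q_out)) ln(V/V₀).
m = m₀ (V₀/V)^(Q_out/(Q_in−Q_out)) = 5.46 × (23.7/42.888)^(1.5908) = 2.1253 mol.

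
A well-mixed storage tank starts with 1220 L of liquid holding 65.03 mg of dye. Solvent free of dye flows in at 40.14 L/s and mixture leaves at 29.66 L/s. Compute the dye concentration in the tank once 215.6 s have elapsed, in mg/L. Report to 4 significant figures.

0.0009626 mg/L

Let m(t) be the amount of dye. Volume: V(t) = V₀ + (Q_in − Q_out) t = 1220 + 10.4800 t; V(215.6) = 3479.49 L.
Solute balance: dm/dt = 0 − Q_out C = −Q_out m/V(t).
dm/m = −Q_out dt/(V₀ + 10.4800 t); integrating gives ln(m/m₀) = −(Q_out/(Q_in−Q_out)) ln(V/V₀).
m = m₀ (V₀/V)^(Q_out/(Q_in−Q_out)) = 65.03 × (1220/3479.49)^(2.83015) = 3.34930 mg.
C = m/V = 3.34930/3479.49 = 0.000962584 mg/L.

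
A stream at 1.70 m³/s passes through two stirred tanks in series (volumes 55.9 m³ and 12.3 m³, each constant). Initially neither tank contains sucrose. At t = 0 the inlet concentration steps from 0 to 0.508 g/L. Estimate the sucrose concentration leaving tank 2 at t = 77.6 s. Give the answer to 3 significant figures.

0.447 g/L

Species balance on tank i: dCᵢ/dt = (Cᵢ₋₁ − Cᵢ)/τᵢ with τᵢ = Vᵢ/Q.
τ₁ = 55.9/1.70 = 32.882 s; τ₂ = 12.3/1.70 = 7.2353 s.
Solving the cascade with C₁(0)=C₂(0)=0 gives C₂(t) = C_in[1 − (τ₁ e^(−t/τ₁) − τ₂ e^(−t/τ₂))/(τ₁ − τ₂)].
At t = 77.6: e^(−t/τ₁) = 0.094427, e^(−t/τ₂) = 2.1984e-05.
C₂ = 0.508·[1 − (32.882·0.094427 − 7.2353·2.1984e-05)/(25.647)] = 0.508·0.87894 = 0.44650 g/L.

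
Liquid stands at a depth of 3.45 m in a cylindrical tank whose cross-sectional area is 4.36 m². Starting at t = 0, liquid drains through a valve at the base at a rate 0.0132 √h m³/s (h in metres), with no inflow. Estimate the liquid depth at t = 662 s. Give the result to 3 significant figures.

Unsteady balance on liquid volume: A dh/dt = −0.0132 √h.
This is separable: 2 d(√h)/dt = −0.0132/A, so √h = √h₀ − (0.0132/(2A)) t.
√h = √3.45 − 0.0132·662/(2·4.36) = 1.8574 − 1.0021 = 0.85531.
h = 0.85531² = 0.73155 m.

0.732 m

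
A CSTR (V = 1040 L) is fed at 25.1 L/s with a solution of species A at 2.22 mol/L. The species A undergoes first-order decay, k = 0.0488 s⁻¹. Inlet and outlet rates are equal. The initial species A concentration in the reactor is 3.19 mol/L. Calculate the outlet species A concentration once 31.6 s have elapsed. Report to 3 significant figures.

Species balance: V dC/dt = Q C_in − Q C − k V C.
dC/dt = (Q/V) C_in − (Q/V + k) C; effective rate a = Q/V + k = 0.024135 + 0.0488 = 0.072935 s⁻¹.
C_ss = Q C_in/(Q + kV) = 0.73461 mol/L; C(t) = C_ss + (C₀ − C_ss) e^(−a t).
C(31.6) = 0.73461 + (2.4554)·e^(−0.072935·31.6) = 0.73461 + (2.4554)·0.099785 = 0.97963 mol/L.

0.980 mol/L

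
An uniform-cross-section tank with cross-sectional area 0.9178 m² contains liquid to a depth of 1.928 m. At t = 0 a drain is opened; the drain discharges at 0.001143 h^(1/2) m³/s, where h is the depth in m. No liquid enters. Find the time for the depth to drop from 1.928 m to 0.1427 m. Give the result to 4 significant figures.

Mass balance (ρ constant): A dh/dt = −0.001143 √h.
This is separable: 2 d(√h)/dt = −0.001143/A, so √h = √h₀ − (0.001143/(2A)) t.
t = 2A(√h₀ − √h)/0.001143 = 2·0.9178·(√1.928 − √0.1427)/0.001143
  = 1.83560 × (1.38852 − 0.377757) / 0.001143 = 1623.24 s.

1623 s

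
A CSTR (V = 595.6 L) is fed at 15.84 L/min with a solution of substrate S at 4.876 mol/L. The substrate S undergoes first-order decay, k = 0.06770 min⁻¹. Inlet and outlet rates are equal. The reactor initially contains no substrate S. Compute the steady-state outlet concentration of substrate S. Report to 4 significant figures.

Species balance: V dC/dt = Q C_in − Q C − k V C.
At steady state: 0 = Q C_in − (Q + kV) C_ss, so C_ss = Q C_in/(Q + kV).
C_ss = 15.84·4.876/(15.84 + 0.06770·595.6) = 77.2358/56.1621 = 1.37523 mol/L.

1.375 mol/L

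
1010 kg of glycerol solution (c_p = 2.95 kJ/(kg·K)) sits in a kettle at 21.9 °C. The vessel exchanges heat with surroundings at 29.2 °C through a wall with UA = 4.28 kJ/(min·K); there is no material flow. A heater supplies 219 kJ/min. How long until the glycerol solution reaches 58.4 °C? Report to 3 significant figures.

M c_p dT/dt = −UA(T − T_amb) + Q̇.
τ = M c_p/UA = 696.14 min; T_ss = T_amb + Q̇/UA = 29.2 + 219/4.28 = 80.368 °C.
T(t) = T_ss + (T₀ − T_ss)e^(−t/τ); set T = 58.4:
t = −τ ln[(T − T_ss)/(T₀ − T_ss)] = −696.14 · ln(0.37573) = 681.45 min.

681 min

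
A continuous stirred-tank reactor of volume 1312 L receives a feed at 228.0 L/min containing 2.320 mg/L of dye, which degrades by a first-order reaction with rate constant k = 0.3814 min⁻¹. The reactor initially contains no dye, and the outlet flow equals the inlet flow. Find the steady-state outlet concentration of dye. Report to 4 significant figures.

0.7262 mg/L

Accumulation = in − out − consumed: V dC/dt = Q C_in − Q C − k V C.
Steady state (dC/dt = 0): C_ss = Q C_in/(Q + kV) = C_in/(1 + kV/Q).
C_ss = 228.0·2.320/(228.0 + 0.3814·1312) = 528.960/728.397 = 0.726198 mg/L.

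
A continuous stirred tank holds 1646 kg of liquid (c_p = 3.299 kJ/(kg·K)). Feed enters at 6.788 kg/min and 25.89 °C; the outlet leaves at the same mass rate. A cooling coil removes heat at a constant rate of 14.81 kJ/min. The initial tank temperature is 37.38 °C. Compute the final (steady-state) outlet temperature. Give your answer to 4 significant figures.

Energy balance: M c_p dT/dt = ṁ c_p (T_in − T) − 14.81.
At steady state dT/dt = 0 ⇒ T_ss = T_in − Q̇/(ṁ c_p) = 25.89 − 14.81/(6.788·3.299) = 25.2287 °C.

25.23 °C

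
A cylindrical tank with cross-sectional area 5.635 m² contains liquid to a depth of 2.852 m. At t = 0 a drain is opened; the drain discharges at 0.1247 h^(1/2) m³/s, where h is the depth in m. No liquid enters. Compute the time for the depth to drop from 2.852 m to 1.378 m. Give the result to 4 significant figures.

46.54 s

With no inflow, A dh/dt = −0.1247 √h.
∫ h^(−1/2) dh = −(0.1247/A) ∫ dt, giving 2√h = 2√h₀ − (0.1247/A) t.
t = 2A(√h₀ − √h)/0.1247 = 2·5.635·(√2.852 − √1.378)/0.1247
  = 11.2700 × (1.68879 − 1.17388) / 0.1247 = 46.5354 s.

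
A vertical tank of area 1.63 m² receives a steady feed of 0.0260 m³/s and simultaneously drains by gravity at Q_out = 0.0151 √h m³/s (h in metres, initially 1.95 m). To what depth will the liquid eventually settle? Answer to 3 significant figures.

2.96 m

Unsteady balance on liquid volume: A dh/dt = Q_in − 0.0151 √h. At steady state dh/dt = 0:
Q_in = 0.0151 √h_ss ⇒ √h_ss = 0.0260/0.0151 = 1.7219.
h_ss = 1.7219² = 2.9648 m. (Since h₀ = 1.95 m < h_ss, the level will rise toward this value.)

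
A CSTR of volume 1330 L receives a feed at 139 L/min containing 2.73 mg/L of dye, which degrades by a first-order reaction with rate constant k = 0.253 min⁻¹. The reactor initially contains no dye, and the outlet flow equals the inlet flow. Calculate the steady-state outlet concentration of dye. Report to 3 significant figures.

0.798 mg/L

Accumulation = in − out − consumed: V dC/dt = Q C_in − Q C − k V C.
Steady state (dC/dt = 0): C_ss = Q C_in/(Q + kV) = C_in/(1 + kV/Q).
C_ss = 139·2.73/(139 + 0.253·1330) = 379.47/475.49 = 0.79806 mg/L.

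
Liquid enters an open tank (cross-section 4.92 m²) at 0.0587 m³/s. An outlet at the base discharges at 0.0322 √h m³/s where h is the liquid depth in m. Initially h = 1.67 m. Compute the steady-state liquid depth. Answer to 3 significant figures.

3.32 m

Level balance: A dh/dt = 0.0587 − 0.0322 √h. Setting dh/dt = 0:
Q_in = 0.0322 √h_ss ⇒ √h_ss = 0.0587/0.0322 = 1.8230.
h_ss = 1.8230² = 3.3233 m. (Since h₀ = 1.67 m < h_ss, the level will rise toward this value.)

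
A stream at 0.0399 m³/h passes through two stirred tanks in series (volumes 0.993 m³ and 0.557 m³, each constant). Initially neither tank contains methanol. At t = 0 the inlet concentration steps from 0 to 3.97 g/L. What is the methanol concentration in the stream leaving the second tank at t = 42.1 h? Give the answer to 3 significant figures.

Species balance on tank i: dCᵢ/dt = (Cᵢ₋₁ − Cᵢ)/τᵢ with τᵢ = Vᵢ/Q.
τ₁ = 0.993/0.0399 = 24.887 h; τ₂ = 0.557/0.0399 = 13.960 h.
Tank 1: C₁ = C_in(1 − e^(−t/τ₁)). Tank 2 (τ₁ ≠ τ₂): C₂ = C_in[1 − (τ₁ e^(−t/τ₁) − τ₂ e^(−t/τ₂))/(τ₁ − τ₂)].
At t = 42.1: e^(−t/τ₁) = 0.18422, e^(−t/τ₂) = 0.049008.
C₂ = 3.97·[1 − (24.887·0.18422 − 13.960·0.049008)/(10.927)] = 3.97·0.64305 = 2.5529 g/L.

2.55 g/L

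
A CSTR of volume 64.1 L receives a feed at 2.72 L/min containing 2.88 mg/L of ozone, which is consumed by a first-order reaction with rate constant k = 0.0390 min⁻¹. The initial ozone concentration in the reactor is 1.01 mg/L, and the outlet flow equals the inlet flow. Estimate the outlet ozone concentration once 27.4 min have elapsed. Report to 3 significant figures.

1.45 mg/L

V dC/dt = Q(C_in − C) − k V C.
dC/dt = (Q/V) C_in − (Q/V + k) C; effective rate a = Q/V + k = 0.042434 + 0.0390 = 0.081434 min⁻¹.
C_ss = Q C_in/(Q + kV) = 1.5007 mg/L; C(t) = C_ss + (C₀ − C_ss) e^(−a t).
C(27.4) = 1.5007 + (-0.49072)·e^(−0.081434·27.4) = 1.5007 + (-0.49072)·0.10739 = 1.4480 mg/L.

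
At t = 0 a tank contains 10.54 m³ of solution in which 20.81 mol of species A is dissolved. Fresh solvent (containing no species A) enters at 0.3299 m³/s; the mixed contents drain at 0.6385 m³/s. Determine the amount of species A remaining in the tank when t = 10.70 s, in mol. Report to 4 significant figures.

Total volume: dV/dt = Q_in − Q_out = -0.308600 m³/s, so V(t) = 10.54 − 0.308600 t and V(10.70) = 7.23798 m³.
No species A enters, so dm/dt = −Q_out · (m/V).
dm/m = −Q_out dt/(V₀ − 0.308600 t); integrating gives ln(m/m₀) = −(Q_out/(Q_in−Q_out)) ln(V/V₀).
m = m₀ (V₀/V)^(Q_out/(Q_in−Q_out)) = 20.81 × (10.54/7.23798)^(-2.06902) = 9.56224 mol.

9.562 mol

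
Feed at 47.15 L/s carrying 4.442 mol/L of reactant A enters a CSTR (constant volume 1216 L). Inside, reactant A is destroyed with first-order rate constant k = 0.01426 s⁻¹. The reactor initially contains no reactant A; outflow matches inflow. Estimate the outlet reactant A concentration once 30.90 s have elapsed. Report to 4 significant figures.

Accumulation = in − out − consumed: V dC/dt = Q C_in − Q C − k V C.
This is linear with rate a = Q/V + k = 0.0530347 s⁻¹.
C_ss = Q C_in/(Q + kV) = 3.24763 mol/L; C(t) = C_ss + (C₀ − C_ss) e^(−a t).
C(30.90) = 3.24763 + (-3.24763)·e^(−0.0530347·30.90) = 3.24763 + (-3.24763)·0.194219 = 2.61688 mol/L.

2.617 mol/L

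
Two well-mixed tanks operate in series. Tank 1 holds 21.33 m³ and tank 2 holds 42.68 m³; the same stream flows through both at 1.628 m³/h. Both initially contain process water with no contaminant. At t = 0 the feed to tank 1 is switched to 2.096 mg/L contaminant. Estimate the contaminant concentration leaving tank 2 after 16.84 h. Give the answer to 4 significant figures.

Time constants: τᵢ = Vᵢ/Q for each well-mixed tank.
τ₁ = 21.33/1.628 = 13.1020 h; τ₂ = 42.68/1.628 = 26.2162 h.
Solving the cascade with C₁(0)=C₂(0)=0 gives C₂(t) = C_in[1 − (τ₁ e^(−t/τ₁) − τ₂ e^(−t/τ₂))/(τ₁ − τ₂)].
At t = 16.84: e^(−t/τ₁) = 0.276567, e^(−t/τ₂) = 0.526054.
C₂ = 2.096·[1 − (13.1020·0.276567 − 26.2162·0.526054)/(-13.1143)] = 2.096·0.224691 = 0.470953 mg/L.

0.4710 mg/L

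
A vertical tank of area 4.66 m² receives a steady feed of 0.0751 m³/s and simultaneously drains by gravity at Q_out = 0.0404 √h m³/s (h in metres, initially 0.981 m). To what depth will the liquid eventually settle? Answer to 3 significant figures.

3.46 m

Mass balance (ρ constant): A dh/dt = Q_in − 0.0404 √h. At steady state dh/dt = 0:
Q_in = 0.0404 √h_ss ⇒ √h_ss = 0.0751/0.0404 = 1.8589.
h_ss = 1.8589² = 3.4555 m. (Since h₀ = 0.981 m < h_ss, the level will rise toward this value.)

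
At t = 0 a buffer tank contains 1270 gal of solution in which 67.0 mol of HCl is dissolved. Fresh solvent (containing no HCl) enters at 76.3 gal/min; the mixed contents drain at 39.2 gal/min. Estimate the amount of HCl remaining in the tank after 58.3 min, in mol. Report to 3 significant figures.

23.4 mol

Let m(t) be the amount of HCl. Volume: V(t) = V₀ + (Q_in − Q_out) t = 1270 + 37.100 t; V(58.3) = 3432.9 gal.
Solute balance: dm/dt = 0 − Q_out C = −Q_out m/V(t).
Separate: dm/m = −Q_out dt/V(t) ⇒ ln(m/m₀) = −(Q_out/(Q_in−Q_out)) ln(V/V₀).
m = m₀ (V₀/V)^(Q_out/(Q_in−Q_out)) = 67.0 × (1270/3432.9)^(1.0566) = 23.430 mol.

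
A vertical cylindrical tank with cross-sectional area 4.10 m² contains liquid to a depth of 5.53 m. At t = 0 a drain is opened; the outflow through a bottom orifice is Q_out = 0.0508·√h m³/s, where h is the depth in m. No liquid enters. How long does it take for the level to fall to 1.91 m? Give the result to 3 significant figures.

157 s

Volume balance on the tank: A dh/dt = −0.0508 √h.
∫ h^(−1/2) dh = −(0.0508/A) ∫ dt, giving 2√h = 2√h₀ − (0.0508/A) t.
t = 2A(√h₀ − √h)/0.0508 = 2·4.10·(√5.53 − √1.91)/0.0508
  = 8.2000 × (2.3516 − 1.3820) / 0.0508 = 156.51 s.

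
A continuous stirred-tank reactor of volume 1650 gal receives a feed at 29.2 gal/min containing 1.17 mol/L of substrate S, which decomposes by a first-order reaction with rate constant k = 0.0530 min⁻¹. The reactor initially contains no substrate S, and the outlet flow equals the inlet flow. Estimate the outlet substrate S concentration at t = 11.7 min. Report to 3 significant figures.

Species balance: V dC/dt = Q C_in − Q C − k V C.
dC/dt = (Q/V) C_in − (Q/V + k) C; effective rate a = Q/V + k = 0.017697 + 0.0530 = 0.070697 min⁻¹.
C_ss = Q C_in/(Q + kV) = 0.29288 mol/L; C(t) = C_ss + (C₀ − C_ss) e^(−a t).
C(11.7) = 0.29288 + (-0.29288)·e^(−0.070697·11.7) = 0.29288 + (-0.29288)·0.43729 = 0.16480 mol/L.

0.165 mol/L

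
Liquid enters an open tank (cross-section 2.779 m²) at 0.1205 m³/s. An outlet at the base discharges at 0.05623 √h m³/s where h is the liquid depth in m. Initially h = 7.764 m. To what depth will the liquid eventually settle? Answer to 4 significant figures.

4.592 m

Volume balance on the tank: A dh/dt = Q_in − 0.05623 √h. At steady state dh/dt = 0:
Q_in = 0.05623 √h_ss ⇒ √h_ss = 0.1205/0.05623 = 2.14298.
h_ss = 2.14298² = 4.59238 m. (Since h₀ = 7.764 m > h_ss, the level will fall toward this value.)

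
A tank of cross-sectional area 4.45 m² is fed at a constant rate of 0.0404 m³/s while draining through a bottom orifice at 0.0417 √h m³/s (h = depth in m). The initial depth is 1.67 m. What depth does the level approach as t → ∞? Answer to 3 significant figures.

0.939 m

Volume balance on the tank: A dh/dt = Q_in − 0.0417 √h. At steady state dh/dt = 0:
Q_in = 0.0417 √h_ss ⇒ √h_ss = 0.0404/0.0417 = 0.96882.
h_ss = 0.96882² = 0.93862 m. (Since h₀ = 1.67 m > h_ss, the level will fall toward this value.)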